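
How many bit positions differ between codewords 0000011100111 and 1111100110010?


Count differing positions: ^ ^ ^ ^ ^ ^ ^ . ^ . ^ . ^ = 10 differences

10


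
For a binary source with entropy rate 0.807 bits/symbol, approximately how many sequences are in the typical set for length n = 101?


log2|A_typical| = nH = 101 * 0.807 = 81.507, so |A_typical| ~ 2^81.507 = 3.436e+24

3.436e+24


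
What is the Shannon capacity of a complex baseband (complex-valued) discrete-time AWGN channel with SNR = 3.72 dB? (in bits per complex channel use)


SNR_linear = 10^(3.72/10) = 2.355; C = log2(1 + SNR_linear) = log2(1 + 2.355) = 1.7463

1.7463 bits/channel use


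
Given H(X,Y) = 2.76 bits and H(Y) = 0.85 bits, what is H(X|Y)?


H(X|Y) = H(X,Y) - H(Y) = 2.76 - 0.85 = 1.91

1.91 bits


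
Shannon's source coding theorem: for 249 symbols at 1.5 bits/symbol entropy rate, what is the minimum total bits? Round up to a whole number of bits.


Minimum bits >= n * H = 249 * 1.5 = 373.5, rounded up to a whole number of bits = 374

374 bits


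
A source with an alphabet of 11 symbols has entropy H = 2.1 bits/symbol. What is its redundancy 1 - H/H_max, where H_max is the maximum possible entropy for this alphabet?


H_max = log2(K) = log2(11) = 3.4594 bits/symbol. Redundancy = 1 - H/H_max = 1 - 2.1/3.4594 = 1 - 0.607 = 0.393

0.393


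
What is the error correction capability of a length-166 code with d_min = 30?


Correction capability = floor((d-1)/2) = floor((30-1)/2) = 14

14 errors


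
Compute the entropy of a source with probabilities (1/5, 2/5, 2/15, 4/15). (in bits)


H = -sum(p_i * log2(p_i)). Terms: -(1/5)*log2(1/5) = 0.464386; -(2/5)*log2(2/5) = 0.528771; -(2/15)*log2(2/15) = 0.387585; -(4/15)*log2(4/15) = 0.508504. H = 0.464386 + 0.528771 + 0.387585 + 0.508504 = 1.8892

1.8892 bits


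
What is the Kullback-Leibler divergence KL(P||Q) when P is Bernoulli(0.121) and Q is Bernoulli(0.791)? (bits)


KL = p*log2(p/q) + (1-p)*log2((1-p)/(1-q)) = 0.121*log2(0.121/0.791) + 0.879*log2(0.879/0.209) = 1.4939

1.4939 bits


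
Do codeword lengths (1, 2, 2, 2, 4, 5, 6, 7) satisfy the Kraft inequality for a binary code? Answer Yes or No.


Kraft sum = sum(2^(-l_i)) = 1.3672, need <= 1. Result: violated (a binary prefix-free code with these lengths cannot exist)

No


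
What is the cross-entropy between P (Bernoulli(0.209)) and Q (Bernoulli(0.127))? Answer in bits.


H(P,Q) = -p*log2(q) - (1-p)*log2(1-q). -0.209*log2(0.127) = 0.622214; -0.791*log2(0.873) = 0.154994. H(P,Q) = 0.622214 + 0.154994 = 0.7772

0.7772 bits


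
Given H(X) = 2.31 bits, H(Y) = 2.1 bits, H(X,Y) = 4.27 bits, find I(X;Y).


I(X;Y) = H(X) + H(Y) - H(X,Y) = 2.31 + 2.1 - 4.27 = 0.14

0.14 bits


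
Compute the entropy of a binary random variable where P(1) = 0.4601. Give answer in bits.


H = -p*log2(p) - (1-p)*log2(1-p). -0.4601*log2(0.4601) = 0.515303; -0.5399*log2(0.5399) = 0.480098. H = 0.515303 + 0.480098 = 0.9954

0.9954 bits


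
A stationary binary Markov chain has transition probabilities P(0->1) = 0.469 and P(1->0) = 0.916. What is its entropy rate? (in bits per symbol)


Stationary distribution: pi_0 = p10/(p01+p10) = 0.6614, pi_1 = 0.3386. Entropy rate H' = pi_0*H(p01) + pi_1*H(p10) = 0.6614*0.9972 + 0.3386*0.4161 = 0.8004

0.8004 bits/symbol


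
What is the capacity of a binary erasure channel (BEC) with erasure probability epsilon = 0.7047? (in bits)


C = 1 - epsilon = 1 - 0.7047 = 0.2953

0.2953 bits


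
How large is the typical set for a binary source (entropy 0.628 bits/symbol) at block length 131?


log2|A_typical| = nH = 131 * 0.628 = 82.268, so |A_typical| ~ 2^82.268 = 5.823e+24

5.823e+24


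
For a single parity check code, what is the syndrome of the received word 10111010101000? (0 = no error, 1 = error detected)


Syndrome = XOR of all bits = 1 XOR 0 XOR 1 XOR 1 XOR 1 XOR 0 XOR 1 XOR 0 XOR 1 XOR 0 XOR 1 XOR 0 XOR 0 XOR 0 = 1

1


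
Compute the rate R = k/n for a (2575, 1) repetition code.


Rate = k/n = 1/2575

1/2575


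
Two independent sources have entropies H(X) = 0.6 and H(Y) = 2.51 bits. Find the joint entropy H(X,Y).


For independent variables, H(X,Y) = H(X) + H(Y) = 0.6 + 2.51 = 3.11

3.11 bits


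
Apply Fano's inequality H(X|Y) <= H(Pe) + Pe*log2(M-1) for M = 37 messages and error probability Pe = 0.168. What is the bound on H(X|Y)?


H(Pe) = -Pe*log2(Pe) - (1-Pe)*log2(1-Pe) = -0.168*log2(0.168) - 0.832*log2(0.832) = 0.432342 + 0.220767 = 0.6531. Pe*log2(M-1) = 0.168*log2(36) = 0.868547. Bound = H(Pe) + Pe*log2(M-1) = 0.432342 + 0.220767 + 0.868547 = 1.5217

1.5217 bits


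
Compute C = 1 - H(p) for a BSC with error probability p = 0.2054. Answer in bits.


H(p) = -p*log2(p) - (1-p)*log2(1-p) = -0.2054*log2(0.2054) - 0.7946*log2(0.7946) = 0.469029 + 0.263568 = 0.7326. C = 1 - H(p) = 1 - 0.7326 = 0.2674

0.2674 bits


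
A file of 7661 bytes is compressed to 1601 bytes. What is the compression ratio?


Ratio = original / compressed = 7661 / 1601 = 4.7851

4.7851


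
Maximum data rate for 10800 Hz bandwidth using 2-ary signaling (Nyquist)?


Rate = 2 * B * log2(M) = 2 * 10800 * 1.0 = 21600.0

21600.0 bps


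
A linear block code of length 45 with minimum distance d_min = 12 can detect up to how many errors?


Detection capability = d_min - 1 = 12 - 1 = 11

11 errors


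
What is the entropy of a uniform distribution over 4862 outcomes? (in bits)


H = log2(n) = log2(4862) = 12.2473

12.2473 bits


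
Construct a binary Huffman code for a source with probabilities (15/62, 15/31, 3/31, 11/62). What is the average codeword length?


Huffman construction (repeatedly merge the two least-probable nodes; each merge adds 1 bit to every symbol beneath it): 3/31 + 11/62 = 17/62; 15/62 + 17/62 = 16/31; 15/31 + 16/31 = 1. Resulting codeword lengths (in the order the probabilities were given): (2, 1, 3, 3). L_avg = sum(p_i * l_i) = 15/62*2 + 15/31*1 + 3/31*3 + 11/62*3 = 111/62 = 1.7903

1.7903 bits


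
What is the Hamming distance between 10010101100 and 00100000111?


Count differing positions: ^ . ^ ^ . ^ . ^ . ^ ^ = 7 differences

7


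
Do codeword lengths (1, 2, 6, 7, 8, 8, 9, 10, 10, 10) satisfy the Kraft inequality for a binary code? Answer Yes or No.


Kraft sum = sum(2^(-l_i)) = 0.7861, need <= 1. Result: satisfied (a binary prefix-free code with these lengths exists)

Yes


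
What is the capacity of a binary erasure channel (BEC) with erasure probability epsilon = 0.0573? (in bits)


C = 1 - epsilon = 1 - 0.0573 = 0.9427

0.9427 bits


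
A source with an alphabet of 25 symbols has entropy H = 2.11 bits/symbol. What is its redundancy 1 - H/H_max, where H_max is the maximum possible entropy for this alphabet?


H_max = log2(K) = log2(25) = 4.6439 bits/symbol. Redundancy = 1 - H/H_max = 1 - 2.11/4.6439 = 1 - 0.4544 = 0.5456

0.5456


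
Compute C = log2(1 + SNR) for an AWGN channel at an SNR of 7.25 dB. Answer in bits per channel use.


SNR_linear = 10^(7.25/10) = 5.3088; C = log2(1 + SNR_linear) = log2(1 + 5.3088) = 2.6574

2.6574 bits/channel use


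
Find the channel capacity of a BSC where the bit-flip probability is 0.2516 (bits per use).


H(p) = -p*log2(p) - (1-p)*log2(1-p) = -0.2516*log2(0.2516) - 0.7484*log2(0.7484) = 0.500884 + 0.312920 = 0.8138. C = 1 - H(p) = 1 - 0.8138 = 0.1862

0.1862 bits


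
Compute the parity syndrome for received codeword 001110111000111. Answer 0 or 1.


Syndrome = XOR of all bits = 0 XOR 0 XOR 1 XOR 1 XOR 1 XOR 0 XOR 1 XOR 1 XOR 1 XOR 0 XOR 0 XOR 0 XOR 1 XOR 1 XOR 1 = 1

1


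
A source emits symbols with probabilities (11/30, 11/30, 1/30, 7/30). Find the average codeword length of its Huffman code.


Huffman construction (repeatedly merge the two least-probable nodes; each merge adds 1 bit to every symbol beneath it): 1/30 + 7/30 = 4/15; 4/15 + 11/30 = 19/30; 11/30 + 19/30 = 1. Resulting codeword lengths (in the order the probabilities were given): (2, 1, 3, 3). L_avg = sum(p_i * l_i) = 11/30*2 + 11/30*1 + 1/30*3 + 7/30*3 = 19/10 = 1.9

1.9 bits


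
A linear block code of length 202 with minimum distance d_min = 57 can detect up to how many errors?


Detection capability = d_min - 1 = 57 - 1 = 56

56 errors


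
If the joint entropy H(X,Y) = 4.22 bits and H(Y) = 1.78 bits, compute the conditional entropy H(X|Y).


H(X|Y) = H(X,Y) - H(Y) = 4.22 - 1.78 = 2.44

2.44 bits


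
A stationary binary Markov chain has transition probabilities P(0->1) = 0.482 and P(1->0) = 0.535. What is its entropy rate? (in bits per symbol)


Stationary distribution: pi_0 = p10/(p01+p10) = 0.5261, pi_1 = 0.4739. Entropy rate H' = pi_0*H(p01) + pi_1*H(p10) = 0.5261*0.9991 + 0.4739*0.9965 = 0.9978

0.9978 bits/symbol


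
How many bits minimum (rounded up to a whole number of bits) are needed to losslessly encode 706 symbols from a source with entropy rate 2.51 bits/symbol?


Minimum bits >= n * H = 706 * 2.51 = 1772.06, rounded up to a whole number of bits = 1773

1773 bits


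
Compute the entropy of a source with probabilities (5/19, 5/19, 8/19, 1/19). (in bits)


H = -sum(p_i * log2(p_i)). Terms: -(5/19)*log2(5/19) = 0.506842; -(5/19)*log2(5/19) = 0.506842; -(8/19)*log2(8/19) = 0.525443; -(1/19)*log2(1/19) = 0.223575. H = 0.506842 + 0.506842 + 0.525443 + 0.223575 = 1.7627

1.7627 bits


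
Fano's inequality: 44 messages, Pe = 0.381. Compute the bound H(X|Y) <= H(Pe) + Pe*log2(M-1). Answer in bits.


H(Pe) = -Pe*log2(Pe) - (1-Pe)*log2(1-Pe) = -0.381*log2(0.381) - 0.619*log2(0.619) = 0.530404 + 0.428341 = 0.9587. Pe*log2(M-1) = 0.381*log2(43) = 2.067407. Bound = H(Pe) + Pe*log2(M-1) = 0.530404 + 0.428341 + 2.067407 = 3.0262

3.0262 bits


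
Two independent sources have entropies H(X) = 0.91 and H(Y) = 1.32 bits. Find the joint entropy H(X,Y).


For independent variables, H(X,Y) = H(X) + H(Y) = 0.91 + 1.32 = 2.23

2.23 bits


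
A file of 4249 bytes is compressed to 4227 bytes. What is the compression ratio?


Ratio = original / compressed = 4249 / 4227 = 1.0052

1.0052


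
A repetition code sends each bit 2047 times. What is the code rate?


Rate = k/n = 1/2047

1/2047


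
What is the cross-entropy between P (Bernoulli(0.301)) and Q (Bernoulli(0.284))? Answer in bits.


H(P,Q) = -p*log2(q) - (1-p)*log2(1-q). -0.301*log2(0.284) = 0.546627; -0.699*log2(0.716) = 0.336896. H(P,Q) = 0.546627 + 0.336896 = 0.8835

0.8835 bits


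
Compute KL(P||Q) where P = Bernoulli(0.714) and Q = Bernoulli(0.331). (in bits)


KL = p*log2(p/q) + (1-p)*log2((1-p)/(1-q)) = 0.714*log2(0.714/0.331) + 0.286*log2(0.286/0.669) = 0.4413

0.4413 bits


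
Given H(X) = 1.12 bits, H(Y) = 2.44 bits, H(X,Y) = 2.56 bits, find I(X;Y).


I(X;Y) = H(X) + H(Y) - H(X,Y) = 1.12 + 2.44 - 2.56 = 1.0

1.0 bits


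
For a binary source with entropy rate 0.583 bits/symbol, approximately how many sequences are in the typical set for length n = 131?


log2|A_typical| = nH = 131 * 0.583 = 76.373, so |A_typical| ~ 2^76.373 = 9.785e+22

9.785e+22


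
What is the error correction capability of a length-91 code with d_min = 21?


Correction capability = floor((d-1)/2) = floor((21-1)/2) = 10

10 errors


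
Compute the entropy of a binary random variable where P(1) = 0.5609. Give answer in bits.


H = -p*log2(p) - (1-p)*log2(1-p). -0.5609*log2(0.5609) = 0.467894; -0.4391*log2(0.4391) = 0.521378. H = 0.467894 + 0.521378 = 0.9893

0.9893 bits


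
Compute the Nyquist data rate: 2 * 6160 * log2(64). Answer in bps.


Rate = 2 * B * log2(M) = 2 * 6160 * 6.0 = 73920.0

73920.0 bps


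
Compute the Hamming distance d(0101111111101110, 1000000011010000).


Count differing positions: ^ ^ . ^ ^ ^ ^ ^ . . ^ ^ ^ ^ ^ . = 12 differences

12


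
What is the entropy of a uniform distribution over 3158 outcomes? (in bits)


H = log2(n) = log2(3158) = 11.6248

11.6248 bits


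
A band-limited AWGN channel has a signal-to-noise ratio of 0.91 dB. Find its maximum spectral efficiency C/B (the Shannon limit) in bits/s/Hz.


SNR_linear = 10^(0.91/10) = 1.2331; C/B = log2(1 + SNR_linear) = log2(1 + 1.2331) = 1.1591

1.1591 bits/s/Hz


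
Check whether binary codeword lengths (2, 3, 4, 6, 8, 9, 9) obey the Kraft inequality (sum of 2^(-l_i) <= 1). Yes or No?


Kraft sum = sum(2^(-l_i)) = 0.4609, need <= 1. Result: satisfied (a binary prefix-free code with these lengths exists)

Yes


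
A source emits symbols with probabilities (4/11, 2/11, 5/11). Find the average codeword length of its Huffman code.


Huffman construction (repeatedly merge the two least-probable nodes; each merge adds 1 bit to every symbol beneath it): 2/11 + 4/11 = 6/11; 5/11 + 6/11 = 1. Resulting codeword lengths (in the order the probabilities were given): (2, 2, 1). L_avg = sum(p_i * l_i) = 4/11*2 + 2/11*2 + 5/11*1 = 17/11 = 1.5455

1.5455 bits


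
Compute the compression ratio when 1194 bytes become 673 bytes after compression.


Ratio = original / compressed = 1194 / 673 = 1.7741

1.7741


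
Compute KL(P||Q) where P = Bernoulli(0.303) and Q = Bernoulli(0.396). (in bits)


KL = p*log2(p/q) + (1-p)*log2((1-p)/(1-q)) = 0.303*log2(0.303/0.396) + 0.697*log2(0.697/0.604) = 0.027

0.027 bits


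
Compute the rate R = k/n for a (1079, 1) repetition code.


Rate = k/n = 1/1079

1/1079


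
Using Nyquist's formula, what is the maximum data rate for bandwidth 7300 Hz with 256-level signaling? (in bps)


Rate = 2 * B * log2(M) = 2 * 7300 * 8.0 = 116800.0

116800.0 bps


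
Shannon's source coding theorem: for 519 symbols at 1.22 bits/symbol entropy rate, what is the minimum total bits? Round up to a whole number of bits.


Minimum bits >= n * H = 519 * 1.22 = 633.18, rounded up to a whole number of bits = 634

634 bits


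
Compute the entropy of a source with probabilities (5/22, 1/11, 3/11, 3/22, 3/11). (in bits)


H = -sum(p_i * log2(p_i)). Terms: -(5/22)*log2(5/22) = 0.485796; -(1/11)*log2(1/11) = 0.314494; -(3/11)*log2(3/11) = 0.511219; -(3/22)*log2(3/22) = 0.391973; -(3/11)*log2(3/11) = 0.511219. H = 0.485796 + 0.314494 + 0.511219 + 0.391973 + 0.511219 = 2.2147

2.2147 bits


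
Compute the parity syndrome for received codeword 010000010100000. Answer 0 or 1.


Syndrome = XOR of all bits = 0 XOR 1 XOR 0 XOR 0 XOR 0 XOR 0 XOR 0 XOR 1 XOR 0 XOR 1 XOR 0 XOR 0 XOR 0 XOR 0 XOR 0 = 1

1


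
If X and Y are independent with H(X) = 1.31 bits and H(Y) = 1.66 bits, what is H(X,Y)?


For independent variables, H(X,Y) = H(X) + H(Y) = 1.31 + 1.66 = 2.97

2.97 bits


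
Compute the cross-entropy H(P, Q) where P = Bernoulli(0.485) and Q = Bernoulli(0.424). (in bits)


H(P,Q) = -p*log2(q) - (1-p)*log2(1-q). -0.485*log2(0.424) = 0.600364; -0.515*log2(0.576) = 0.409868. H(P,Q) = 0.600364 + 0.409868 = 1.0102

1.0102 bits


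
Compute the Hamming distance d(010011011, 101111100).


Count differing positions: ^ ^ ^ ^ . . ^ ^ ^ = 7 differences

7


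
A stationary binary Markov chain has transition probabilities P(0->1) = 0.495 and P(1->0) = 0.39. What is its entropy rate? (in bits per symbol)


Stationary distribution: pi_0 = p10/(p01+p10) = 0.4407, pi_1 = 0.5593. Entropy rate H' = pi_0*H(p01) + pi_1*H(p10) = 0.4407*0.9999 + 0.5593*0.9648 = 0.9803

0.9803 bits/symbol


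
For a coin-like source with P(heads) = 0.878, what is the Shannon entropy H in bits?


H = -p*log2(p) - (1-p)*log2(1-p). -0.878*log2(0.878) = 0.164807; -0.122*log2(0.122) = 0.370276. H = 0.164807 + 0.370276 = 0.5351

0.5351 bits


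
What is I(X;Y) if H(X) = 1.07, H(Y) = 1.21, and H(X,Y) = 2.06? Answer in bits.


I(X;Y) = H(X) + H(Y) - H(X,Y) = 1.07 + 1.21 - 2.06 = 0.22

0.22 bits


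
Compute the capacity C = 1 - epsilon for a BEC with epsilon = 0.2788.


C = 1 - epsilon = 1 - 0.2788 = 0.7212

0.7212 bits


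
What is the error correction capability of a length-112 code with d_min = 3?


Correction capability = floor((d-1)/2) = floor((3-1)/2) = 1

1 errors


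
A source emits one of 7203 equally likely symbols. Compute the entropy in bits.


H = log2(n) = log2(7203) = 12.8144

12.8144 bits


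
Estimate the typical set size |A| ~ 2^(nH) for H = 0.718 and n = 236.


log2|A_typical| = nH = 236 * 0.718 = 169.448, so |A_typical| ~ 2^169.448 = 1.021e+51

1.021e+51


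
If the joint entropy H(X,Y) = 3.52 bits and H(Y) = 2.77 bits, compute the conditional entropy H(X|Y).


H(X|Y) = H(X,Y) - H(Y) = 3.52 - 2.77 = 0.75

0.75 bits


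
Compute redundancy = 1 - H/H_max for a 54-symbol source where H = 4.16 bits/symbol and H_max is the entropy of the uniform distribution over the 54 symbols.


H_max = log2(K) = log2(54) = 5.7549 bits/symbol. Redundancy = 1 - H/H_max = 1 - 4.16/5.7549 = 1 - 0.7229 = 0.2771

0.2771


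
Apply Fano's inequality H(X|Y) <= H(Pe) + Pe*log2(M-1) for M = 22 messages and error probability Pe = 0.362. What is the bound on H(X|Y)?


H(Pe) = -Pe*log2(Pe) - (1-Pe)*log2(1-Pe) = -0.362*log2(0.362) - 0.638*log2(0.638) = 0.530670 + 0.413661 = 0.9443. Pe*log2(M-1) = 0.362*log2(21) = 1.590019. Bound = H(Pe) + Pe*log2(M-1) = 0.530670 + 0.413661 + 1.590019 = 2.5343

2.5343 bits


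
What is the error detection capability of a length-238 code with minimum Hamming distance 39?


Detection capability = d_min - 1 = 39 - 1 = 38

38 errors


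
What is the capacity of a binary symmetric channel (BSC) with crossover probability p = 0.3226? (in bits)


H(p) = -p*log2(p) - (1-p)*log2(1-p) = -0.3226*log2(0.3226) - 0.6774*log2(0.6774) = 0.526542 + 0.380645 = 0.9072. C = 1 - H(p) = 1 - 0.9072 = 0.0928

0.0928 bits


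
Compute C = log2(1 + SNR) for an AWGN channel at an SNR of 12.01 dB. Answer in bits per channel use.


SNR_linear = 10^(12.01/10) = 15.8855; C = log2(1 + SNR_linear) = log2(1 + 15.8855) = 4.0777

4.0777 bits/channel use


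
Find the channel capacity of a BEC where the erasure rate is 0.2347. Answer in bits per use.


C = 1 - epsilon = 1 - 0.2347 = 0.7653

0.7653 bits


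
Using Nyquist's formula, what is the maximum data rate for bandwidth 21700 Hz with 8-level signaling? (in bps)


Rate = 2 * B * log2(M) = 2 * 21700 * 3.0 = 130200.0

130200.0 bps


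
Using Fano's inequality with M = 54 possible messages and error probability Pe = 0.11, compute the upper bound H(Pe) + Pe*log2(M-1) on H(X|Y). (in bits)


H(Pe) = -Pe*log2(Pe) - (1-Pe)*log2(1-Pe) = -0.11*log2(0.11) - 0.89*log2(0.89) = 0.350287 + 0.149629 = 0.4999. Pe*log2(M-1) = 0.11*log2(53) = 0.630071. Bound = H(Pe) + Pe*log2(M-1) = 0.350287 + 0.149629 + 0.630071 = 1.13

1.13 bits


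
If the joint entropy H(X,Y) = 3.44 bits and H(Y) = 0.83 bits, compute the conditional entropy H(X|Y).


H(X|Y) = H(X,Y) - H(Y) = 3.44 - 0.83 = 2.61

2.61 bits


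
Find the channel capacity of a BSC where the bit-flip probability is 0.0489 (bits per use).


H(p) = -p*log2(p) - (1-p)*log2(1-p) = -0.0489*log2(0.0489) - 0.9511*log2(0.9511) = 0.212912 + 0.068794 = 0.2817. C = 1 - H(p) = 1 - 0.2817 = 0.7183

0.7183 bits


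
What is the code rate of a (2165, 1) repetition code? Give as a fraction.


Rate = k/n = 1/2165

1/2165


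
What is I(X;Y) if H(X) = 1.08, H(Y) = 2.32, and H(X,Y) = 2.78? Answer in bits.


I(X;Y) = H(X) + H(Y) - H(X,Y) = 1.08 + 2.32 - 2.78 = 0.62

0.62 bits


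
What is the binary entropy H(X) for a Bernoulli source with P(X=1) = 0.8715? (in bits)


H = -p*log2(p) - (1-p)*log2(1-p). -0.8715*log2(0.8715) = 0.172930; -0.1285*log2(0.1285) = 0.380381. H = 0.172930 + 0.380381 = 0.5533

0.5533 bits


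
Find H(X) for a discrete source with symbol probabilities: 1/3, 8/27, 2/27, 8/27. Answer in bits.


H = -sum(p_i * log2(p_i)). Terms: -(1/3)*log2(1/3) = 0.528321; -(8/27)*log2(8/27) = 0.519967; -(2/27)*log2(2/27) = 0.278140; -(8/27)*log2(8/27) = 0.519967. H = 0.528321 + 0.519967 + 0.278140 + 0.519967 = 1.8464

1.8464 bits


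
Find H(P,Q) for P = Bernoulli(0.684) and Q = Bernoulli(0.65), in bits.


H(P,Q) = -p*log2(q) - (1-p)*log2(1-q). -0.684*log2(0.65) = 0.425098; -0.316*log2(0.35) = 0.478605. H(P,Q) = 0.425098 + 0.478605 = 0.9037

0.9037 bits


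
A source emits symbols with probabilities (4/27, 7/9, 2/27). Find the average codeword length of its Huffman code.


Huffman construction (repeatedly merge the two least-probable nodes; each merge adds 1 bit to every symbol beneath it): 2/27 + 4/27 = 2/9; 2/9 + 7/9 = 1. Resulting codeword lengths (in the order the probabilities were given): (2, 1, 2). L_avg = sum(p_i * l_i) = 4/27*2 + 7/9*1 + 2/27*2 = 11/9 = 1.2222

1.2222 bits


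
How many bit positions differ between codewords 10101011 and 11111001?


Count differing positions: . ^ . ^ . . ^ . = 3 differences

3


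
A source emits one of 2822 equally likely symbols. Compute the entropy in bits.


H = log2(n) = log2(2822) = 11.4625

11.4625 bits


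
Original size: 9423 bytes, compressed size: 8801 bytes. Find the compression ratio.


Ratio = original / compressed = 9423 / 8801 = 1.0707

1.0707


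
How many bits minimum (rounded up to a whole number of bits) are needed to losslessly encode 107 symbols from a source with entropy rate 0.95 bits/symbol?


Minimum bits >= n * H = 107 * 0.95 = 101.65, rounded up to a whole number of bits = 102

102 bits


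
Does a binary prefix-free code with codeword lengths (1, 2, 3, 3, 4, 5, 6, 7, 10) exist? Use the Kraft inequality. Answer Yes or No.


Kraft sum = sum(2^(-l_i)) = 1.1182, need <= 1. Result: violated (a binary prefix-free code with these lengths cannot exist)

No


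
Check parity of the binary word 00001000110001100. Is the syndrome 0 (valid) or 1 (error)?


Syndrome = XOR of all bits = 0 XOR 0 XOR 0 XOR 0 XOR 1 XOR 0 XOR 0 XOR 0 XOR 1 XOR 1 XOR 0 XOR 0 XOR 0 XOR 1 XOR 1 XOR 0 XOR 0 = 1

1


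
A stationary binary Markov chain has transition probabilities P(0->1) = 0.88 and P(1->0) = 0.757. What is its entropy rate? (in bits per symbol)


Stationary distribution: pi_0 = p10/(p01+p10) = 0.4624, pi_1 = 0.5376. Entropy rate H' = pi_0*H(p01) + pi_1*H(p10) = 0.4624*0.5294 + 0.5376*0.8 = 0.6748

0.6748 bits/symbol


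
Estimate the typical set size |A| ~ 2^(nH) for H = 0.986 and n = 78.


log2|A_typical| = nH = 78 * 0.986 = 76.908, so |A_typical| ~ 2^76.908 = 1.418e+23

1.418e+23


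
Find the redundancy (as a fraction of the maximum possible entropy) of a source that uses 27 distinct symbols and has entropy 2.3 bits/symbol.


H_max = log2(K) = log2(27) = 4.7549 bits/symbol. Redundancy = 1 - H/H_max = 1 - 2.3/4.7549 = 1 - 0.4837 = 0.5163

0.5163


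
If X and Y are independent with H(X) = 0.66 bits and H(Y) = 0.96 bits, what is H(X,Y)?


For independent variables, H(X,Y) = H(X) + H(Y) = 0.66 + 0.96 = 1.62

1.62 bits


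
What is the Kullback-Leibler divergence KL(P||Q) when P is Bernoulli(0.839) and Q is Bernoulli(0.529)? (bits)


KL = p*log2(p/q) + (1-p)*log2((1-p)/(1-q)) = 0.839*log2(0.839/0.529) + 0.161*log2(0.161/0.471) = 0.3089

0.3089 bits


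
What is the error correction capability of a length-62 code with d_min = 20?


Correction capability = floor((d-1)/2) = floor((20-1)/2) = 9

9 errors


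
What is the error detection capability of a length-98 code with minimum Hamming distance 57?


Detection capability = d_min - 1 = 57 - 1 = 56

56 errors


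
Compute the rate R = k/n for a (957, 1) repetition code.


Rate = k/n = 1/957

1/957


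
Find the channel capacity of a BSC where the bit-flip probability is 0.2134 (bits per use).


H(p) = -p*log2(p) - (1-p)*log2(1-p) = -0.2134*log2(0.2134) - 0.7866*log2(0.7866) = 0.475534 + 0.272398 = 0.7479. C = 1 - H(p) = 1 - 0.7479 = 0.2521

0.2521 bits


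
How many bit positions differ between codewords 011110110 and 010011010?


Count differing positions: . . ^ ^ . ^ ^ . . = 4 differences

4


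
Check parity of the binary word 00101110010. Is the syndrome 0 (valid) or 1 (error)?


Syndrome = XOR of all bits = 0 XOR 0 XOR 1 XOR 0 XOR 1 XOR 1 XOR 1 XOR 0 XOR 0 XOR 1 XOR 0 = 1

1


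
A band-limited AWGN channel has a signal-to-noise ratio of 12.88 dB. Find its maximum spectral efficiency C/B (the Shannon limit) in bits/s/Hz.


SNR_linear = 10^(12.88/10) = 19.4089; C/B = log2(1 + SNR_linear) = log2(1 + 19.4089) = 4.3511

4.3511 bits/s/Hz


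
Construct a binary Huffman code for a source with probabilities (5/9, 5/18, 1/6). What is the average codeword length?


Huffman construction (repeatedly merge the two least-probable nodes; each merge adds 1 bit to every symbol beneath it): 1/6 + 5/18 = 4/9; 4/9 + 5/9 = 1. Resulting codeword lengths (in the order the probabilities were given): (1, 2, 2). L_avg = sum(p_i * l_i) = 5/9*1 + 5/18*2 + 1/6*2 = 13/9 = 1.4444

1.4444 bits


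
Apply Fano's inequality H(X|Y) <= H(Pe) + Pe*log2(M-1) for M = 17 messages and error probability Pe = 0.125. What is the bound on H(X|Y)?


H(Pe) = -Pe*log2(Pe) - (1-Pe)*log2(1-Pe) = -0.125*log2(0.125) - 0.875*log2(0.875) = 0.375000 + 0.168564 = 0.5436. Pe*log2(M-1) = 0.125*log2(16) = 0.500000. Bound = H(Pe) + Pe*log2(M-1) = 0.375000 + 0.168564 + 0.500000 = 1.0436

1.0436 bits


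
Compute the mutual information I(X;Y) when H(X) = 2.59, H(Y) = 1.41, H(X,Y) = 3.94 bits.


I(X;Y) = H(X) + H(Y) - H(X,Y) = 2.59 + 1.41 - 3.94 = 0.06

0.06 bits


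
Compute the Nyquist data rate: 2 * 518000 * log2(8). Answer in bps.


Rate = 2 * B * log2(M) = 2 * 518000 * 3.0 = 3108000.0

3108000.0 bps


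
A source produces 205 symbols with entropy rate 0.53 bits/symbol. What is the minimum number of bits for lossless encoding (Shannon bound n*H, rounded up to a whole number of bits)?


Minimum bits >= n * H = 205 * 0.53 = 108.65, rounded up to a whole number of bits = 109

109 bits


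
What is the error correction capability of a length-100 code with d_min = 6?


Correction capability = floor((d-1)/2) = floor((6-1)/2) = 2

2 errors


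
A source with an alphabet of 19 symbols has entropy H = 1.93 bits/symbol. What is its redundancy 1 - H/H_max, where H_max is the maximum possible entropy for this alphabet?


H_max = log2(K) = log2(19) = 4.2479 bits/symbol. Redundancy = 1 - H/H_max = 1 - 1.93/4.2479 = 1 - 0.4543 = 0.5457

0.5457


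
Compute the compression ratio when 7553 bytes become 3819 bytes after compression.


Ratio = original / compressed = 7553 / 3819 = 1.9777

1.9777


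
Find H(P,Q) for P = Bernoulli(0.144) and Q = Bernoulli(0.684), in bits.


H(P,Q) = -p*log2(q) - (1-p)*log2(1-q). -0.144*log2(0.684) = 0.078902; -0.856*log2(0.316) = 1.422675. H(P,Q) = 0.078902 + 1.422675 = 1.5016

1.5016 bits


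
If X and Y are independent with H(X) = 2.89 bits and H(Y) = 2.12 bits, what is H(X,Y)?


For independent variables, H(X,Y) = H(X) + H(Y) = 2.89 + 2.12 = 5.01

5.01 bits


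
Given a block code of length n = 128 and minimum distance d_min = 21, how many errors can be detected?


Detection capability = d_min - 1 = 21 - 1 = 20

20 errors


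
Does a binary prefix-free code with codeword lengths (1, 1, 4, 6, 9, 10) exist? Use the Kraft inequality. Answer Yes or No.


Kraft sum = sum(2^(-l_i)) = 1.0811, need <= 1. Result: violated (a binary prefix-free code with these lengths cannot exist)

No


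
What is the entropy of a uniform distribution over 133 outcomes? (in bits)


H = log2(n) = log2(133) = 7.0553

7.0553 bits


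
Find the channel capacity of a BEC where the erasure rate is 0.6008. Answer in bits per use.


C = 1 - epsilon = 1 - 0.6008 = 0.3992

0.3992 bits


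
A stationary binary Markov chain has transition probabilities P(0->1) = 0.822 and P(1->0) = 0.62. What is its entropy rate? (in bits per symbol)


Stationary distribution: pi_0 = p10/(p01+p10) = 0.43, pi_1 = 0.57. Entropy rate H' = pi_0*H(p01) + pi_1*H(p10) = 0.43*0.6757 + 0.57*0.958 = 0.8366

0.8366 bits/symbol


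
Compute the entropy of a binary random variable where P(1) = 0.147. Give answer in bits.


H = -p*log2(p) - (1-p)*log2(1-p). -0.147*log2(0.147) = 0.406618; -0.853*log2(0.853) = 0.195663. H = 0.406618 + 0.195663 = 0.6023

0.6023 bits


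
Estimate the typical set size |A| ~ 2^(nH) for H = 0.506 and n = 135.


log2|A_typical| = nH = 135 * 0.506 = 68.31, so |A_typical| ~ 2^68.31 = 3.659e+20

3.659e+20


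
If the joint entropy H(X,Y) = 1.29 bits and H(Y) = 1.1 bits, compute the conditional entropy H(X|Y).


H(X|Y) = H(X,Y) - H(Y) = 1.29 - 1.1 = 0.19

0.19 bits


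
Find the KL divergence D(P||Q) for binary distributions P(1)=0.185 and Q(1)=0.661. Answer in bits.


KL = p*log2(p/q) + (1-p)*log2((1-p)/(1-q)) = 0.185*log2(0.185/0.661) + 0.815*log2(0.815/0.339) = 0.6915

0.6915 bits


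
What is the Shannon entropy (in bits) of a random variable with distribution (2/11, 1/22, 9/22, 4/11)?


H = -sum(p_i * log2(p_i)). Terms: -(2/11)*log2(2/11) = 0.447169; -(1/22)*log2(1/22) = 0.202701; -(9/22)*log2(9/22) = 0.527525; -(4/11)*log2(4/11) = 0.530702. H = 0.447169 + 0.202701 + 0.527525 + 0.530702 = 1.7081

1.7081 bits


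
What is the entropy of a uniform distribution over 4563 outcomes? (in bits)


H = log2(n) = log2(4563) = 12.1558

12.1558 bits


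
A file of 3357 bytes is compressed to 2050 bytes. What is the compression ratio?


Ratio = original / compressed = 3357 / 2050 = 1.6376

1.6376


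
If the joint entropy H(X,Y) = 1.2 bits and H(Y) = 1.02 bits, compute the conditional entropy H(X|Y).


H(X|Y) = H(X,Y) - H(Y) = 1.2 - 1.02 = 0.18

0.18 bits


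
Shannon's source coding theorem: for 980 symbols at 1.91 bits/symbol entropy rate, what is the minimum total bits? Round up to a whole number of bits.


Minimum bits >= n * H = 980 * 1.91 = 1871.8, rounded up to a whole number of bits = 1872

1872 bits


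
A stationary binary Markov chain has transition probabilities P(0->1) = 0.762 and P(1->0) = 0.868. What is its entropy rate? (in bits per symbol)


Stationary distribution: pi_0 = p10/(p01+p10) = 0.5325, pi_1 = 0.4675. Entropy rate H' = pi_0*H(p01) + pi_1*H(p10) = 0.5325*0.7917 + 0.4675*0.5629 = 0.6847

0.6847 bits/symbol


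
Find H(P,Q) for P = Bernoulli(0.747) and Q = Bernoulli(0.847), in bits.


H(P,Q) = -p*log2(q) - (1-p)*log2(1-q). -0.747*log2(0.847) = 0.178956; -0.253*log2(0.153) = 0.685224. H(P,Q) = 0.178956 + 0.685224 = 0.8642

0.8642 bits


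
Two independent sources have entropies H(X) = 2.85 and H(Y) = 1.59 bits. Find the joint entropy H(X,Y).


For independent variables, H(X,Y) = H(X) + H(Y) = 2.85 + 1.59 = 4.44

4.44 bits


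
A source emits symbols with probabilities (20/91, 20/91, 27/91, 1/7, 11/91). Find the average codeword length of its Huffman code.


Huffman construction (repeatedly merge the two least-probable nodes; each merge adds 1 bit to every symbol beneath it): 11/91 + 1/7 = 24/91; 20/91 + 20/91 = 40/91; 24/91 + 27/91 = 51/91; 40/91 + 51/91 = 1. Resulting codeword lengths (in the order the probabilities were given): (2, 2, 2, 3, 3). L_avg = sum(p_i * l_i) = 20/91*2 + 20/91*2 + 27/91*2 + 1/7*3 + 11/91*3 = 206/91 = 2.2637

2.2637 bits


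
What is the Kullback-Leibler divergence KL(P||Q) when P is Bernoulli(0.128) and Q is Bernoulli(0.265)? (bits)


KL = p*log2(p/q) + (1-p)*log2((1-p)/(1-q)) = 0.128*log2(0.128/0.265) + 0.872*log2(0.872/0.735) = 0.0806

0.0806 bits


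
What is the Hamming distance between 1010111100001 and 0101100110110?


Count differing positions: ^ ^ ^ ^ . ^ ^ . ^ . ^ ^ ^ = 10 differences

10


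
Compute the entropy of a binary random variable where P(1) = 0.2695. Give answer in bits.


H = -p*log2(p) - (1-p)*log2(1-p). -0.2695*log2(0.2695) = 0.509798; -0.7305*log2(0.7305) = 0.330949. H = 0.509798 + 0.330949 = 0.8407

0.8407 bits


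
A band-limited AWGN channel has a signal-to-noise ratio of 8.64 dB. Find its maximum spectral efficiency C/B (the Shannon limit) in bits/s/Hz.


SNR_linear = 10^(8.64/10) = 7.3114; C/B = log2(1 + SNR_linear) = log2(1 + 7.3114) = 3.0551

3.0551 bits/s/Hz


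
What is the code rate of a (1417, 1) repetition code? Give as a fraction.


Rate = k/n = 1/1417

1/1417


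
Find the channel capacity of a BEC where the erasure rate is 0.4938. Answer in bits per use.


C = 1 - epsilon = 1 - 0.4938 = 0.5062

0.5062 bits


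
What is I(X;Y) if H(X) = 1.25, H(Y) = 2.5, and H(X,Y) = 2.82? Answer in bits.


I(X;Y) = H(X) + H(Y) - H(X,Y) = 1.25 + 2.5 - 2.82 = 0.93

0.93 bits


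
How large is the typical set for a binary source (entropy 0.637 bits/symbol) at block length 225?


log2|A_typical| = nH = 225 * 0.637 = 143.325, so |A_typical| ~ 2^143.325 = 1.397e+43

1.397e+43


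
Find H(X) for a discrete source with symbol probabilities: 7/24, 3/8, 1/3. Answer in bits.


H = -sum(p_i * log2(p_i)). Terms: -(7/24)*log2(7/24) = 0.518469; -(3/8)*log2(3/8) = 0.530639; -(1/3)*log2(1/3) = 0.528321. H = 0.518469 + 0.530639 + 0.528321 = 1.5774

1.5774 bits


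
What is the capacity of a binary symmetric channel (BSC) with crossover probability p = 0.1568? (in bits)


H(p) = -p*log2(p) - (1-p)*log2(1-p) = -0.1568*log2(0.1568) - 0.8432*log2(0.8432) = 0.419127 + 0.207472 = 0.6266. C = 1 - H(p) = 1 - 0.6266 = 0.3734

0.3734 bits


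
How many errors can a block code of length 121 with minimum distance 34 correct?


Correction capability = floor((d-1)/2) = floor((34-1)/2) = 16

16 errors


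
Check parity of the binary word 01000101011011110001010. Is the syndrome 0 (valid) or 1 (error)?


Syndrome = XOR of all bits = 0 XOR 1 XOR 0 XOR 0 XOR 0 XOR 1 XOR 0 XOR 1 XOR 0 XOR 1 XOR 1 XOR 0 XOR 1 XOR 1 XOR 1 XOR 1 XOR 0 XOR 0 XOR 0 XOR 1 XOR 0 XOR 1 XOR 0 = 1

1


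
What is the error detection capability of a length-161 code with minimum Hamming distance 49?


Detection capability = d_min - 1 = 49 - 1 = 48

48 errors


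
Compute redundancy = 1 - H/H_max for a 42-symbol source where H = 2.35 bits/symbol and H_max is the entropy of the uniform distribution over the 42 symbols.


H_max = log2(K) = log2(42) = 5.3923 bits/symbol. Redundancy = 1 - H/H_max = 1 - 2.35/5.3923 = 1 - 0.4358 = 0.5642

0.5642


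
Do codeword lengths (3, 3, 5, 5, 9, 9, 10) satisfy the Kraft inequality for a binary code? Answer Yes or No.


Kraft sum = sum(2^(-l_i)) = 0.3174, need <= 1. Result: satisfied (a binary prefix-free code with these lengths exists)

Yes


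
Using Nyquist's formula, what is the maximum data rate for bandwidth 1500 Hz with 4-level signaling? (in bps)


Rate = 2 * B * log2(M) = 2 * 1500 * 2.0 = 6000.0

6000.0 bps


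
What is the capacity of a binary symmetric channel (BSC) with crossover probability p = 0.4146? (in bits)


H(p) = -p*log2(p) - (1-p)*log2(1-p) = -0.4146*log2(0.4146) - 0.5854*log2(0.5854) = 0.526628 + 0.452225 = 0.9789. C = 1 - H(p) = 1 - 0.9789 = 0.0211

0.0211 bits


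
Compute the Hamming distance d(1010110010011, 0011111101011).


Count differing positions: ^ . . ^ . . ^ ^ ^ ^ . . . = 6 differences

6


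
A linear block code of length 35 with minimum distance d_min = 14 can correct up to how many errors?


Correction capability = floor((d-1)/2) = floor((14-1)/2) = 6

6 errors


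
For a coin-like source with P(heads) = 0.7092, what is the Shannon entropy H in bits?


H = -p*log2(p) - (1-p)*log2(1-p). -0.7092*log2(0.7092) = 0.351576; -0.2908*log2(0.2908) = 0.518177. H = 0.351576 + 0.518177 = 0.8698

0.8698 bits


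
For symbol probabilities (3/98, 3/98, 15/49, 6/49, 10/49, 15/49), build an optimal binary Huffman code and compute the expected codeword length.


Huffman construction (repeatedly merge the two least-probable nodes; each merge adds 1 bit to every symbol beneath it): 3/98 + 3/98 = 3/49; 3/49 + 6/49 = 9/49; 9/49 + 10/49 = 19/49; 15/49 + 15/49 = 30/49; 19/49 + 30/49 = 1. Resulting codeword lengths (in the order the probabilities were given): (4, 4, 2, 3, 2, 2). L_avg = sum(p_i * l_i) = 3/98*4 + 3/98*4 + 15/49*2 + 6/49*3 + 10/49*2 + 15/49*2 = 110/49 = 2.2449

2.2449 bits


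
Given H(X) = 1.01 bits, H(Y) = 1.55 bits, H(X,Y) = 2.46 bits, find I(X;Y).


I(X;Y) = H(X) + H(Y) - H(X,Y) = 1.01 + 1.55 - 2.46 = 0.1

0.1 bits


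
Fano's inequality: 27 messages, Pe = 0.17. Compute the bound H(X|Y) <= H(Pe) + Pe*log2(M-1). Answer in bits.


H(Pe) = -Pe*log2(Pe) - (1-Pe)*log2(1-Pe) = -0.17*log2(0.17) - 0.83*log2(0.83) = 0.434587 + 0.223118 = 0.6577. Pe*log2(M-1) = 0.17*log2(26) = 0.799075. Bound = H(Pe) + Pe*log2(M-1) = 0.434587 + 0.223118 + 0.799075 = 1.4568

1.4568 bits


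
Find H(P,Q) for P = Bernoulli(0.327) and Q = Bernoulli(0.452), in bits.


H(P,Q) = -p*log2(q) - (1-p)*log2(1-q). -0.327*log2(0.452) = 0.374613; -0.673*log2(0.548) = 0.583997. H(P,Q) = 0.374613 + 0.583997 = 0.9586

0.9586 bits


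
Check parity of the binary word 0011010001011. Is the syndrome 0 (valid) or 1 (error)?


Syndrome = XOR of all bits = 0 XOR 0 XOR 1 XOR 1 XOR 0 XOR 1 XOR 0 XOR 0 XOR 0 XOR 1 XOR 0 XOR 1 XOR 1 = 0

0


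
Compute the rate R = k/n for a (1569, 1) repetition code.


Rate = k/n = 1/1569

1/1569


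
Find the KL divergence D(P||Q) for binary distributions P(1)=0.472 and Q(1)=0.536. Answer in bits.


KL = p*log2(p/q) + (1-p)*log2((1-p)/(1-q)) = 0.472*log2(0.472/0.536) + 0.528*log2(0.528/0.464) = 0.0118

0.0118 bits


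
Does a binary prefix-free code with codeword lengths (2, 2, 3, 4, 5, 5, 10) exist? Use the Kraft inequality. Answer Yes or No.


Kraft sum = sum(2^(-l_i)) = 0.751, need <= 1. Result: satisfied (a binary prefix-free code with these lengths exists)

Yes


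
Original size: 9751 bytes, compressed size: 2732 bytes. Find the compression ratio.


Ratio = original / compressed = 9751 / 2732 = 3.5692

3.5692


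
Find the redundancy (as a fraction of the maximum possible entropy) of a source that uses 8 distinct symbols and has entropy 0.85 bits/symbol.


H_max = log2(K) = log2(8) = 3.0 bits/symbol. Redundancy = 1 - H/H_max = 1 - 0.85/3.0 = 1 - 0.2833 = 0.7167

0.7167


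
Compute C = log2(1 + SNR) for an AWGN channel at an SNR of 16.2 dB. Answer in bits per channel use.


SNR_linear = 10^(16.2/10) = 41.6869; C = log2(1 + SNR_linear) = log2(1 + 41.6869) = 5.4157

5.4157 bits/channel use


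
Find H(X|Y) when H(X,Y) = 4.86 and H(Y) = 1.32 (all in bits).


H(X|Y) = H(X,Y) - H(Y) = 4.86 - 1.32 = 3.54

3.54 bits


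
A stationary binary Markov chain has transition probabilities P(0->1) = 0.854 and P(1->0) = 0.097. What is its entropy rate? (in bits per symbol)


Stationary distribution: pi_0 = p10/(p01+p10) = 0.102, pi_1 = 0.898. Entropy rate H' = pi_0*H(p01) + pi_1*H(p10) = 0.102*0.5997 + 0.898*0.4594 = 0.4737

0.4737 bits/symbol


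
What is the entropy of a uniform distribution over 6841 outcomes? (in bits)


H = log2(n) = log2(6841) = 12.74

12.74 bits


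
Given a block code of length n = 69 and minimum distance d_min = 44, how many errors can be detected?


Detection capability = d_min - 1 = 44 - 1 = 43

43 errors


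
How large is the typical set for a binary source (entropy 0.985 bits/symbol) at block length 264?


log2|A_typical| = nH = 264 * 0.985 = 260.04, so |A_typical| ~ 2^260.04 = 1.905e+78

1.905e+78


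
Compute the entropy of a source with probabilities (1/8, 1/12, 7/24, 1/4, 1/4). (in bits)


H = -sum(p_i * log2(p_i)). Terms: -(1/8)*log2(1/8) = 0.375000; -(1/12)*log2(1/12) = 0.298747; -(7/24)*log2(7/24) = 0.518469; -(1/4)*log2(1/4) = 0.500000; -(1/4)*log2(1/4) = 0.500000. H = 0.375000 + 0.298747 + 0.518469 + 0.500000 + 0.500000 = 2.1922

2.1922 bits


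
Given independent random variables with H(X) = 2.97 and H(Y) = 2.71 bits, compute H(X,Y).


For independent variables, H(X,Y) = H(X) + H(Y) = 2.97 + 2.71 = 5.68

5.68 bits


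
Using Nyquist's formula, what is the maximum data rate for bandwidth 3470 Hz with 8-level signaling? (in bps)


Rate = 2 * B * log2(M) = 2 * 3470 * 3.0 = 20820.0

20820.0 bps
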